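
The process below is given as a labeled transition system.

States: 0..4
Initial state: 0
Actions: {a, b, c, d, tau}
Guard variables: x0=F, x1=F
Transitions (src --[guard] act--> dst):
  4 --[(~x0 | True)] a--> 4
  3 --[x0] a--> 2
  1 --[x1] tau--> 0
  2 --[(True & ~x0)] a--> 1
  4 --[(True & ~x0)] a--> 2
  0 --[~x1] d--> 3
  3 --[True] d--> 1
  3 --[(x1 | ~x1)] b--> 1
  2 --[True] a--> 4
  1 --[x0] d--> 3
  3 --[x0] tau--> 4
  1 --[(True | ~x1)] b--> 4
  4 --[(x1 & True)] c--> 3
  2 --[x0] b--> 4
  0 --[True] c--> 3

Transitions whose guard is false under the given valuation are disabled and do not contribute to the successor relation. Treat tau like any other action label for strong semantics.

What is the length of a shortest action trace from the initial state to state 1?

Answer: 2

Working:
Layered search for 1:
  Layer 0: {0}
  Layer 1: {3}
  Layer 2: {1}
first hit 1 at d=2 via c·b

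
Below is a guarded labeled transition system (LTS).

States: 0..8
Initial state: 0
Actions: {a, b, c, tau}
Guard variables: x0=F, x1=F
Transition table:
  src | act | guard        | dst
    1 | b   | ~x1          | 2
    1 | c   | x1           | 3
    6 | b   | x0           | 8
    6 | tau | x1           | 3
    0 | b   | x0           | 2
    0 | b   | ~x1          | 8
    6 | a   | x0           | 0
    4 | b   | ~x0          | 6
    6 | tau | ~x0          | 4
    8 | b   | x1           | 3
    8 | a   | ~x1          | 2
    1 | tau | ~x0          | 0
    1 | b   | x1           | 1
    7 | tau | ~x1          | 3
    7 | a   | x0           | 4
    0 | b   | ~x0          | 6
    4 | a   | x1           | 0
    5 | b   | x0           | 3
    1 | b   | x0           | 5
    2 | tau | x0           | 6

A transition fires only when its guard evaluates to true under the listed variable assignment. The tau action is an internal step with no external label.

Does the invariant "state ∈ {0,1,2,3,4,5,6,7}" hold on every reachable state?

Allowed set {0,1,2,3,4,5,6,7}
Reachable = {0,2,4,6,8}
  0: ok
  2: ok
  4: ok
  6: ok
  8: VIOLATES
reach 8 via b — violates

Answer: INVARIANT VIOLATED at state 8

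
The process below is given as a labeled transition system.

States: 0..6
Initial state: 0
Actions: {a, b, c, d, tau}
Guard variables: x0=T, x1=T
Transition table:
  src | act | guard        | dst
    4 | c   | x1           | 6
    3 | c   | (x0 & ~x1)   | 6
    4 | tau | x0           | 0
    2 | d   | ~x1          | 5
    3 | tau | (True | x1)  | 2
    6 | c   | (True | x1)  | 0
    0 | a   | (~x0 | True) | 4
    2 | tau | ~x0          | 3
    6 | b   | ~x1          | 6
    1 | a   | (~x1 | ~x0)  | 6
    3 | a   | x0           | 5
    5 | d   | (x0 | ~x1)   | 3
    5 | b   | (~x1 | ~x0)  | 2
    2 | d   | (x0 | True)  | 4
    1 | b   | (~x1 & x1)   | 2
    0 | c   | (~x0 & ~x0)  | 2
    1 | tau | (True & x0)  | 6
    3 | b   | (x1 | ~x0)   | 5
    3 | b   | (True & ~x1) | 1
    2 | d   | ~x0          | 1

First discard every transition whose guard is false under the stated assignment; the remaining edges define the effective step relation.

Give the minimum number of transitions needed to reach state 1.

Answer: UNREACHABLE

Working:
BFS to 1:
  L0 = {0}
  L1 = {4}
  L2 = {6}
1 never appears.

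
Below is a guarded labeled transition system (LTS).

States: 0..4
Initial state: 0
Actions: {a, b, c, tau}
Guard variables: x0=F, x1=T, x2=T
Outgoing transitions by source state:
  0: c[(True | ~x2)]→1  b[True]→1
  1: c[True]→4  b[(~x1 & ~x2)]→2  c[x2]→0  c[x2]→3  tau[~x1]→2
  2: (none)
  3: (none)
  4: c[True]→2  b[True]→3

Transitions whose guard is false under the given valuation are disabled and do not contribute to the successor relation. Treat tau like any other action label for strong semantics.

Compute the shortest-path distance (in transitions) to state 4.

Answer: 2

Working:
Layered search for 4:
  L0 = {0}
  L1 = {1}
  L2 = {3,4}
depth(4)=2, e.g. b·c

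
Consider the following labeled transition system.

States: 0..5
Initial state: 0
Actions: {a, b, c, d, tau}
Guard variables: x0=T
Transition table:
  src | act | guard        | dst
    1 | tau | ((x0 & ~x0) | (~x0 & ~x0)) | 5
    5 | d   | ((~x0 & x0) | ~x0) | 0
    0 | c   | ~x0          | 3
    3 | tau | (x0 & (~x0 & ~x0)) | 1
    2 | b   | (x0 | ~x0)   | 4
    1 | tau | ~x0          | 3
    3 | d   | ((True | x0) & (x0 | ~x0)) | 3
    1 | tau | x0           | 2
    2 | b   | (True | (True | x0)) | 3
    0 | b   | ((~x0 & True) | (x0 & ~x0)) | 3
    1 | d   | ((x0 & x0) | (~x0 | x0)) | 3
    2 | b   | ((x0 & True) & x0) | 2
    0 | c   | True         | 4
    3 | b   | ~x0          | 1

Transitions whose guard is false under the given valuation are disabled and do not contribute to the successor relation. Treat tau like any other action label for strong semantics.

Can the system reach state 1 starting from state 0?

7 transition(s) survive guard evaluation.
L0 = {0}
L1 = {4}  cumulative {0,4}
Reachable = {0,4}

Answer: UNREACHABLE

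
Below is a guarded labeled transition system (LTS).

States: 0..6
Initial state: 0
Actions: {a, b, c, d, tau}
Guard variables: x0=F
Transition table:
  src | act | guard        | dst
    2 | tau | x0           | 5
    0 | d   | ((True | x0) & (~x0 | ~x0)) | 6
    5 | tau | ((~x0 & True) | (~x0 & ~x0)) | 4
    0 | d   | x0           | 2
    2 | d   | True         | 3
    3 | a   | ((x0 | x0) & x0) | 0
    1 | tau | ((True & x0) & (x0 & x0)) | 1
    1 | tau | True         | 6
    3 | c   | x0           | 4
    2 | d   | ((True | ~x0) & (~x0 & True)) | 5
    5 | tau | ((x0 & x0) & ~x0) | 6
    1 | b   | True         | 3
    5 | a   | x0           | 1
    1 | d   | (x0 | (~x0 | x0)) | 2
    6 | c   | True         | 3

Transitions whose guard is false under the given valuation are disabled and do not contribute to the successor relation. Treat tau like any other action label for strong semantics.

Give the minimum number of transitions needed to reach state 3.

Layered search for 3:
  depth 0: {0}
  depth 1: {6}
  depth 2: {3}
first hit 3 at d=2 via d·c

Answer: 2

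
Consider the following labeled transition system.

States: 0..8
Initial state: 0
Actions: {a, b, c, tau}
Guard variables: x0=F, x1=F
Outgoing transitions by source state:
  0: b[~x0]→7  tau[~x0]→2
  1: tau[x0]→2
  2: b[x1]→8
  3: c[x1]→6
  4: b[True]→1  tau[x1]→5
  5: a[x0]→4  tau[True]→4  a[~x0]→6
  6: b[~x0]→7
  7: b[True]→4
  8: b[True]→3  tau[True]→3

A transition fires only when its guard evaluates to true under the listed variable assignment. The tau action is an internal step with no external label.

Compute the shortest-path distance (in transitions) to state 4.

BFS to 4:
  Layer 0: {0}
  Layer 1: {2,7}
  Layer 2: {4}
4 enters at depth 2; path b·b

Answer: 2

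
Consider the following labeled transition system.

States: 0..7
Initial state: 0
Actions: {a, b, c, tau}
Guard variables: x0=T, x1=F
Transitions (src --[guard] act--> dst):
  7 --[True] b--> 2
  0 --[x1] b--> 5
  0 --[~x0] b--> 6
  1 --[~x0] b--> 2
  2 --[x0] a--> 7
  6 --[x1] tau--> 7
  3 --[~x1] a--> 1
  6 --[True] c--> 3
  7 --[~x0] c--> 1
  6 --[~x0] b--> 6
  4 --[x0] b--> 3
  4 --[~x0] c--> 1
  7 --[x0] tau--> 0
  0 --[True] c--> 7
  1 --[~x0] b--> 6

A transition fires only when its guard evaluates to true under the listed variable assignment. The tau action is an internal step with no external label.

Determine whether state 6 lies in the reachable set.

Answer: UNREACHABLE

Working:
7 transition(s) survive guard evaluation.
Layer 0: {0}
Layer 1: {7}  total {0,7}
Layer 2: {2}  total {0,2,7}
Reach set: {0,2,7}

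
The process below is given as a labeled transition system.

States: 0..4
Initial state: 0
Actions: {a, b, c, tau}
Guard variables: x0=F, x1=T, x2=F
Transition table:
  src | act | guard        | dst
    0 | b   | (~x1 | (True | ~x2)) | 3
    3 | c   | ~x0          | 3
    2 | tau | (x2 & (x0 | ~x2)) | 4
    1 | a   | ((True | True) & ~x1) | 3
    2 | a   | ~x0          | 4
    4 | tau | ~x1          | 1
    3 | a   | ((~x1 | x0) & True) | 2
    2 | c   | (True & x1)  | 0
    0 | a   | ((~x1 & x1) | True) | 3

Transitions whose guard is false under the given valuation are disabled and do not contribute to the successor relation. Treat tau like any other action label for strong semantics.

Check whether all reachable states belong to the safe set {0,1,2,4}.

Answer: INVARIANT VIOLATED at state 3

Trace:
Safe = {0,1,2,4}
Reach set: {0,3}
  0: safe
  3: ✗ unsafe
witness against invariant: b → 3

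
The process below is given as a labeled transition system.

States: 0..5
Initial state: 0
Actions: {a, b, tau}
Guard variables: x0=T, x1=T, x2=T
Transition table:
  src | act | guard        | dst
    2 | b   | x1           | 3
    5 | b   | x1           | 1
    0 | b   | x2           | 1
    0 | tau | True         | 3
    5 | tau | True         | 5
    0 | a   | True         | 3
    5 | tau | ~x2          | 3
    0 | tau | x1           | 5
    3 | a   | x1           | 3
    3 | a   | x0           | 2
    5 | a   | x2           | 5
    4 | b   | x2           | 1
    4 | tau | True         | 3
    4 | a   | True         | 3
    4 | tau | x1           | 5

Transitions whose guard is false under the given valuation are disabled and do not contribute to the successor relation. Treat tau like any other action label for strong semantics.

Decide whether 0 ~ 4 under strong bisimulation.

Answer: BISIMILAR

Working:
Bisimulation quotient by refinement:
  π0 = {{0,1,2,3,4,5}}
  π1 = {{0,4,5},{1},{2},{3}}
  π2 = {{0,4},{1},{2},{3},{5}}
stable after 3 split(s): 5 block(s)
[0]={0,4}  [4]={0,4}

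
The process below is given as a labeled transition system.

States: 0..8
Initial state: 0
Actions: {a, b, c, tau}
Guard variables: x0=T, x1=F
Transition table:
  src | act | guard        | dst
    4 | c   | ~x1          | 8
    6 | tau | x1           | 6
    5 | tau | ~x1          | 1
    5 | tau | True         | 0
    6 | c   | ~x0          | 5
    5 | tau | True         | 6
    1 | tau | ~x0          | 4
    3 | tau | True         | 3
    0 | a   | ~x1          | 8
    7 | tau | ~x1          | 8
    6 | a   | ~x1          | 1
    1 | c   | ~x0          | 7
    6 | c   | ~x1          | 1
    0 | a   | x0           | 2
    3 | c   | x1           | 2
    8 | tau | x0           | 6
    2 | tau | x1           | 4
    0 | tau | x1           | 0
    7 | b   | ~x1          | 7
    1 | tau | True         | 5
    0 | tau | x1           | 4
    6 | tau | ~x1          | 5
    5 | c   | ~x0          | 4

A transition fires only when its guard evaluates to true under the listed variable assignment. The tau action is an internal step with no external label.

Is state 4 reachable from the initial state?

14 transition(s) survive guard evaluation.
L0 = {0}
L1 = {2,8}  cumulative {0,2,8}
L2 = {6}  cumulative {0,2,6,8}
L3 = {1,5}  cumulative {0,1,2,5,6,8}
Reach set: {0,1,2,5,6,8}

Answer: UNREACHABLE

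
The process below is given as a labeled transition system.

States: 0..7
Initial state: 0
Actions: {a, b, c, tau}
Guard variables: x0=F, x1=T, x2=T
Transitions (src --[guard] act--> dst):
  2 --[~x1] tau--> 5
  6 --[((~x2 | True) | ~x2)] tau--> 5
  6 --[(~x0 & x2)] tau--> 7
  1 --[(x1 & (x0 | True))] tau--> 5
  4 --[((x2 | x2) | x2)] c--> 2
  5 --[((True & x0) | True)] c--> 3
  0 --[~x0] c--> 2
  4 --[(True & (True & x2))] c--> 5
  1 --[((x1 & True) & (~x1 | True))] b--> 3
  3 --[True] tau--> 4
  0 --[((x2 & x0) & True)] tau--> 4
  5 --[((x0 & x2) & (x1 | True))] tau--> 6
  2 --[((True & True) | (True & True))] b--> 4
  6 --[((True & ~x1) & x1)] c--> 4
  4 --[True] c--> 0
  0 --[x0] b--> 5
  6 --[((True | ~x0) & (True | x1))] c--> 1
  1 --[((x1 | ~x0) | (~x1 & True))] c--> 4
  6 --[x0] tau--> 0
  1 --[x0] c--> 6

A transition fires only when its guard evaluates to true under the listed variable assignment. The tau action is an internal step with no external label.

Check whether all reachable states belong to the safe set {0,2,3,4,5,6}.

Answer: INVARIANT HOLDS

Working:
Inv-set: {0,2,3,4,5,6}
R = {0,2,3,4,5}
  0: ok
  2: ok
  3: ok
  4: ok
  5: ok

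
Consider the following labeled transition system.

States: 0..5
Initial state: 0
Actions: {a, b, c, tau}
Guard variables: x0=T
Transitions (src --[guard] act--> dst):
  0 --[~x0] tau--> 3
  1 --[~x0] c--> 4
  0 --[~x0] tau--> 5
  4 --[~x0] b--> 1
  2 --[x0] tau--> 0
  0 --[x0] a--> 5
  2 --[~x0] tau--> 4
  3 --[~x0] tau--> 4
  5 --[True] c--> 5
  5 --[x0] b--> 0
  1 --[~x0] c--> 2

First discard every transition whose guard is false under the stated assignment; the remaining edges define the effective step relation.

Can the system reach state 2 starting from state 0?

Answer: UNREACHABLE

Analysis:
4 transition(s) survive guard evaluation.
depth 0: {0}
depth 1: {5}  total {0,5}
Reachable = {0,5}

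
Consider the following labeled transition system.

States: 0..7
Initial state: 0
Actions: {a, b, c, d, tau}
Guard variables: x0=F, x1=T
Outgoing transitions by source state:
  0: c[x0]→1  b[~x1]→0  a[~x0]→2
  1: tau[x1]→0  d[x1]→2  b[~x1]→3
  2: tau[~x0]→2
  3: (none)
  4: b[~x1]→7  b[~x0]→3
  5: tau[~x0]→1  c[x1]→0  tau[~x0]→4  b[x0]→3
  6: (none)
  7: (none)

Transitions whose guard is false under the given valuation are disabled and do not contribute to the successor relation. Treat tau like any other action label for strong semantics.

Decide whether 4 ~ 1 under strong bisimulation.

Answer: NOT BISIMILAR

Analysis:
Refine partition for ~:
  π0 = {{0,1,2,3,4,5,6,7}}
  π1 = {{0},{1},{2},{3,6,7},{4},{5}}
stable after 2 split(s): 6 block(s)
[4]={4}  [1]={1}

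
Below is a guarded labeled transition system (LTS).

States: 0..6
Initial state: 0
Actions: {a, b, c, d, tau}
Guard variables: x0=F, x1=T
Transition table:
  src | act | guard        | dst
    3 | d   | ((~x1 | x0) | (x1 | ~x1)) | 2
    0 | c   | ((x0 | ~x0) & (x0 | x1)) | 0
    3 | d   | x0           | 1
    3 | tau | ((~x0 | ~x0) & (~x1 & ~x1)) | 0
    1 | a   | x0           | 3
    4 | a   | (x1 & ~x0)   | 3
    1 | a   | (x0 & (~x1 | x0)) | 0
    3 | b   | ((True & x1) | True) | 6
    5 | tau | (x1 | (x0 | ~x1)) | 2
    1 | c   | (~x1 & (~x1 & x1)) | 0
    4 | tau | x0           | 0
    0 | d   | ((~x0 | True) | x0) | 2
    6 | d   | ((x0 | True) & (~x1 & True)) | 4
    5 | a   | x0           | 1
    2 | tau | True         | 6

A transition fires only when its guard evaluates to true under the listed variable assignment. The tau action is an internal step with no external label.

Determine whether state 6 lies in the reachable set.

Answer: REACHABLE

Trace:
7 transition(s) survive guard evaluation.
L0 = {0}
L1 = {2}  cumulative {0,2}
L2 = {6}  cumulative {0,2,6}
R = {0,2,6}
Path to 6: d·tau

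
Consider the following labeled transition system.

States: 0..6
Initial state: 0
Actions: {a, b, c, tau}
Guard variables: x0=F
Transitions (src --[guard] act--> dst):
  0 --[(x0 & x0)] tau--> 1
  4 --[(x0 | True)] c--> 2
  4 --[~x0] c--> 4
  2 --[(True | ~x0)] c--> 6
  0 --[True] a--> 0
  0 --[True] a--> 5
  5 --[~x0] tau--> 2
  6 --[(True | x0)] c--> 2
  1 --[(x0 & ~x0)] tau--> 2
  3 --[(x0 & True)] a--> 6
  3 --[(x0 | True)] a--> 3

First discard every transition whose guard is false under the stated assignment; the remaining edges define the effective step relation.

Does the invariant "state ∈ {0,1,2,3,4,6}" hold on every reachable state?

Allowed set {0,1,2,3,4,6}
R = {0,2,5,6}
  0: safe
  2: safe
  5: ✗ unsafe
  6: safe
counterexample path to 5: a

Answer: INVARIANT VIOLATED at state 5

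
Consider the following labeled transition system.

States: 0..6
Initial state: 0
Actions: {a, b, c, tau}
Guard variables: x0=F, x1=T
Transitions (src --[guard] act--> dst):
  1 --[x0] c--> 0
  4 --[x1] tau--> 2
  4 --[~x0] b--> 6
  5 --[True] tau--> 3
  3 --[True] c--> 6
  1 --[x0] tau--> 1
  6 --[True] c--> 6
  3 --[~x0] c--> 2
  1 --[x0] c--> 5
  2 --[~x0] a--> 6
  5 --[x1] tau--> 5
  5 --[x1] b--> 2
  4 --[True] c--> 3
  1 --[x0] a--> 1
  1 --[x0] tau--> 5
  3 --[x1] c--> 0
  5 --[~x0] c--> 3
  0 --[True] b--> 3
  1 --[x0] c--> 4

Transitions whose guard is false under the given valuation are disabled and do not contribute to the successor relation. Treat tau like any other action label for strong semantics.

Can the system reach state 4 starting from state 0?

Answer: UNREACHABLE

Trace:
After dropping false guards: 13 live edges.
L0 = {0}
L1 = {3}  now seen {0,3}
L2 = {2,6}  now seen {0,2,3,6}
Reach set: {0,2,3,6}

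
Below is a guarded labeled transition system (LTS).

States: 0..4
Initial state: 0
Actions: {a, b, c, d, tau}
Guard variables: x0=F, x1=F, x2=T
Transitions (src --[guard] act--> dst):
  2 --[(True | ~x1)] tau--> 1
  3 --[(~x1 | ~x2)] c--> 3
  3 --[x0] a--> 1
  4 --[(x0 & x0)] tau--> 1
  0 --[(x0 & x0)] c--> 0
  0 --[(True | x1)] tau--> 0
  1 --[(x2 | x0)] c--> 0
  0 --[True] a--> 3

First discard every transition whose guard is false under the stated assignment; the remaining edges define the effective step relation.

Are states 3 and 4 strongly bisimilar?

Answer: NOT BISIMILAR

Working:
Refine partition for ~:
  π0 = {{0,1,2,3,4}}
  π1 = {{0},{1,3},{2},{4}}
  π2 = {{0},{1},{2},{3},{4}}
5 equivalence class(es) (converged in 3)
3∈{3}, 4∈{4}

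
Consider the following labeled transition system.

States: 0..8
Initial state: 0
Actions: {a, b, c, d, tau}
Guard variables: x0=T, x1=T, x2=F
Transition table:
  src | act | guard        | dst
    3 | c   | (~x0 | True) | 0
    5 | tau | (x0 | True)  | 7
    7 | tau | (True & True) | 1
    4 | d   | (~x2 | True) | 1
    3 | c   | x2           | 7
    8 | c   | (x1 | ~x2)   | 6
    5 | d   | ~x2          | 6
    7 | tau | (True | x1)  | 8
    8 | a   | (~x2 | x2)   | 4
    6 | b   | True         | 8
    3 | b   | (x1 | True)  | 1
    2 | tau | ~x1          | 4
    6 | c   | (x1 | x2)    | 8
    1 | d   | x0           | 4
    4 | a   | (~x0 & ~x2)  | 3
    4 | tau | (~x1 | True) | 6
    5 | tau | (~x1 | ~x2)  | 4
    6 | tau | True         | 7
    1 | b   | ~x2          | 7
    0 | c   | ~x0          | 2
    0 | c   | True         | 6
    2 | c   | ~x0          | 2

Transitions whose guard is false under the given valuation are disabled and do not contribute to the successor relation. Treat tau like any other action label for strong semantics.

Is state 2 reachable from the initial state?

Answer: UNREACHABLE

Trace:
Guard filter leaves 17 enabled edge(s).
Layer 0: {0}
Layer 1: {6}  total {0,6}
Layer 2: {7,8}  total {0,6,7,8}
Layer 3: {1,4}  total {0,1,4,6,7,8}
Reachable = {0,1,4,6,7,8}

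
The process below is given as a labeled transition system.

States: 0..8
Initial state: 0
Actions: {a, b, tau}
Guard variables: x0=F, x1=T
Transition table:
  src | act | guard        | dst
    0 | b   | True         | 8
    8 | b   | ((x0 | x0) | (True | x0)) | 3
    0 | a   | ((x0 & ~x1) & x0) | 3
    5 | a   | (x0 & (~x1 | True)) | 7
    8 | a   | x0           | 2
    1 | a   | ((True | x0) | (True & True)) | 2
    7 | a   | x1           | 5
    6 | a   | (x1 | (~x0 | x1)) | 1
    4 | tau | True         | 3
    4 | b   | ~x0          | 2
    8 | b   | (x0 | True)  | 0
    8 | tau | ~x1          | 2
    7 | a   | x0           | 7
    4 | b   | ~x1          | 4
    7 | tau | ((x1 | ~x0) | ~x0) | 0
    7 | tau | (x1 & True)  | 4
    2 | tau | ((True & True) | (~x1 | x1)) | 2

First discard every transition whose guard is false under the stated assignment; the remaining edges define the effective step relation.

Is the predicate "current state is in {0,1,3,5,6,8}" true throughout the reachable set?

Inv-set: {0,1,3,5,6,8}
R = {0,3,8}
  0: safe
  3: safe
  8: safe

Answer: INVARIANT HOLDS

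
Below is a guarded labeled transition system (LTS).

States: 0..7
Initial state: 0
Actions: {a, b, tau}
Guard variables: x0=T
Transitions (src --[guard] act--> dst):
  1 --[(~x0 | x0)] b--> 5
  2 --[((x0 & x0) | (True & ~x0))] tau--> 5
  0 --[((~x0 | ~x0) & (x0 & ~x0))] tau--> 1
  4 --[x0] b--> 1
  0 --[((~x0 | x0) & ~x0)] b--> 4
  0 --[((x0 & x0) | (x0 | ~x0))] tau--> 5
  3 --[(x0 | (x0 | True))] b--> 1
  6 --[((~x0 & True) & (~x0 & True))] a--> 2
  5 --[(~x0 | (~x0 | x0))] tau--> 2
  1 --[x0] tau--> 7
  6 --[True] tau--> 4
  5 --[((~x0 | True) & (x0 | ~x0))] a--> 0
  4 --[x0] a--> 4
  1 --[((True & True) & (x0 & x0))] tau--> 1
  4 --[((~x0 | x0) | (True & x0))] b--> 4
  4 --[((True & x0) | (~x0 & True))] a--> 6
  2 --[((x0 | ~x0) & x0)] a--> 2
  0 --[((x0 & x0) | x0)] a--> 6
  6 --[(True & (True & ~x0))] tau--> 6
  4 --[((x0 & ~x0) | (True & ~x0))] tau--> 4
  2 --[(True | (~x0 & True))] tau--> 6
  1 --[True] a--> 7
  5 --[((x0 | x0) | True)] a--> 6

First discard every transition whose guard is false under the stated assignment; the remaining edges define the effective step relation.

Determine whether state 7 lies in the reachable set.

Answer: REACHABLE

Trace:
18 transition(s) survive guard evaluation.
depth 0: {0}
depth 1: {5,6}  total {0,5,6}
depth 2: {2,4}  total {0,2,4,5,6}
depth 3: {1}  total {0,1,2,4,5,6}
depth 4: {7}  total {0,1,2,4,5,6,7}
R = {0,1,2,4,5,6,7}
witness 7: a·tau·b·tau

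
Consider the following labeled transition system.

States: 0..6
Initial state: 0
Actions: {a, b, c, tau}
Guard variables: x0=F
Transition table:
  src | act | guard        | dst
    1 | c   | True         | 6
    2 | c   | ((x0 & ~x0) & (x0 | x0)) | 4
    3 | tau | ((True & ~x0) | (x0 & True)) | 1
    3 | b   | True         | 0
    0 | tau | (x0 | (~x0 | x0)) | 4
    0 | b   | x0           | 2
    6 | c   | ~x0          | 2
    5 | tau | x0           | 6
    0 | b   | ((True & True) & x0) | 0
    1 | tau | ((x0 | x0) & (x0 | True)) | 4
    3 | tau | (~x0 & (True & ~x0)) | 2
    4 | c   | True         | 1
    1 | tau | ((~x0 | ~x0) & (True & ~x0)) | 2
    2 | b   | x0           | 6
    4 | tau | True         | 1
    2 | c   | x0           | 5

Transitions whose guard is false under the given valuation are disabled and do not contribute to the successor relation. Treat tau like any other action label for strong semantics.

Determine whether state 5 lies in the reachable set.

Answer: UNREACHABLE

Trace:
9 transition(s) survive guard evaluation.
Layer 0: {0}
Layer 1: {4}  now seen {0,4}
Layer 2: {1}  now seen {0,1,4}
Layer 3: {2,6}  now seen {0,1,2,4,6}
R = {0,1,2,4,6}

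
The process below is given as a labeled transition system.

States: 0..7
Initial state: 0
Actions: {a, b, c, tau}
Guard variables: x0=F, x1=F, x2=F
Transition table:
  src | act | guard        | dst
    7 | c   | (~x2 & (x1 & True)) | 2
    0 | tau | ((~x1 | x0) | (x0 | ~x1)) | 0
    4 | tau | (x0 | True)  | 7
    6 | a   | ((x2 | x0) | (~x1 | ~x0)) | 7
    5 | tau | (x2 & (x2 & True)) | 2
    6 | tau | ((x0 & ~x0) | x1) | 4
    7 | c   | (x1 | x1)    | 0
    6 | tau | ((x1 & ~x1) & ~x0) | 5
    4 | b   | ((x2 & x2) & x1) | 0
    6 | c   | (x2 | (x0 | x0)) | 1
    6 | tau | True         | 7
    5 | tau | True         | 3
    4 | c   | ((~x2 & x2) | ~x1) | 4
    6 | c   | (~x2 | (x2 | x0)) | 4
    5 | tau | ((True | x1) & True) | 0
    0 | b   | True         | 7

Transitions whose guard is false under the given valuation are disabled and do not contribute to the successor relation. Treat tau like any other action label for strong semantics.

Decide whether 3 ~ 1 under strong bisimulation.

Answer: BISIMILAR

Trace:
Refine partition for ~:
  P[0] = {{0,1,2,3,4,5,6,7}}
  P[1] = {{0},{1,2,3,7},{4},{5},{6}}
stable after 2 split(s): 5 block(s)
[3]={1,2,3,7}  [1]={1,2,3,7}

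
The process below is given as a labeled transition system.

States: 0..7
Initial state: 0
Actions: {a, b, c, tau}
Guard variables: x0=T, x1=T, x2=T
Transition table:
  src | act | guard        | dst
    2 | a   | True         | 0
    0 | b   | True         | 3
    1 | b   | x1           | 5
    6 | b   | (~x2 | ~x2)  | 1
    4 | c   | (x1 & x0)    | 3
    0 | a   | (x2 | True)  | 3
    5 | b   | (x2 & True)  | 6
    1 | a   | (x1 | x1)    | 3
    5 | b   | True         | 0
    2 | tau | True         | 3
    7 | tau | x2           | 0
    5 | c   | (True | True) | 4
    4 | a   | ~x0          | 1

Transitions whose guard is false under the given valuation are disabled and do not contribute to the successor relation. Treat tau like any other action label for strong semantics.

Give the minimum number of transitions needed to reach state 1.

Answer: UNREACHABLE

Trace:
Layered search for 1:
  L0 = {0}
  L1 = {3}
1 never appears.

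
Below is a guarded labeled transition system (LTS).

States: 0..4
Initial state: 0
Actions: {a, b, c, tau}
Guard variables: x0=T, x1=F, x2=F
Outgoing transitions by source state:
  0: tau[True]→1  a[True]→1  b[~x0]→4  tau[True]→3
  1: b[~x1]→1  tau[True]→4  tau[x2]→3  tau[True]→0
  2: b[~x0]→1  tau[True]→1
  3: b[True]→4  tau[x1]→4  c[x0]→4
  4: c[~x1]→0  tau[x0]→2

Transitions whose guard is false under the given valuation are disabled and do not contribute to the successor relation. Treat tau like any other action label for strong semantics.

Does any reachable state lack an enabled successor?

R = {0,1,2,3,4}
  0: a→1  tau→1  tau→3  [3 exit(s)]
  1: b→1  tau→0  tau→4  [3 exit(s)]
  2: tau→1  [1 exit(s)]
  3: b→4  c→4  [2 exit(s)]
  4: c→0  tau→2  [2 exit(s)]

Answer: DEADLOCK-FREE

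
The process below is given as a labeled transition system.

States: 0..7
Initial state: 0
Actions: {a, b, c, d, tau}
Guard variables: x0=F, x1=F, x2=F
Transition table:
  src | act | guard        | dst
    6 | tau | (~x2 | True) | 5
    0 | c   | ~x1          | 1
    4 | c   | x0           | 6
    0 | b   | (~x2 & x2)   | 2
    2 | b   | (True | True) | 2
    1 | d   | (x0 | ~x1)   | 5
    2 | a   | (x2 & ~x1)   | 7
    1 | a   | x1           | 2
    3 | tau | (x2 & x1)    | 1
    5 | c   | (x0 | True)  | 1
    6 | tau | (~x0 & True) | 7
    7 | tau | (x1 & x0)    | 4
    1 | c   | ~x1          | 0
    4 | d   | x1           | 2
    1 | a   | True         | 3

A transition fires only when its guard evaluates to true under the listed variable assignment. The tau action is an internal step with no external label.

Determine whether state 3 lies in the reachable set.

After dropping false guards: 8 live edges.
depth 0: {0}
depth 1: {1}  total {0,1}
depth 2: {3,5}  total {0,1,3,5}
Reachable = {0,1,3,5}
witness 3: c·a

Answer: REACHABLE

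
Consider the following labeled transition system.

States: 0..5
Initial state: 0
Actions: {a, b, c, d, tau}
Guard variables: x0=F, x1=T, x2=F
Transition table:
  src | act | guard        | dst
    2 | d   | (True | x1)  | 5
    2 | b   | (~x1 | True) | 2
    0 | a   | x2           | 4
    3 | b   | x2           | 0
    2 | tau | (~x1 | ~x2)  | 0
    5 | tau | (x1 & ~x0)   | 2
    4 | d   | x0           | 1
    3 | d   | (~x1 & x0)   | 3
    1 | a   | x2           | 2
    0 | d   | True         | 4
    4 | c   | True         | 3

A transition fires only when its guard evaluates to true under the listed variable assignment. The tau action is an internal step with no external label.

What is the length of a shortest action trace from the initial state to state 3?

BFS to 3:
  L0 = {0}
  L1 = {4}
  L2 = {3}
3 enters at depth 2; path d·c

Answer: 2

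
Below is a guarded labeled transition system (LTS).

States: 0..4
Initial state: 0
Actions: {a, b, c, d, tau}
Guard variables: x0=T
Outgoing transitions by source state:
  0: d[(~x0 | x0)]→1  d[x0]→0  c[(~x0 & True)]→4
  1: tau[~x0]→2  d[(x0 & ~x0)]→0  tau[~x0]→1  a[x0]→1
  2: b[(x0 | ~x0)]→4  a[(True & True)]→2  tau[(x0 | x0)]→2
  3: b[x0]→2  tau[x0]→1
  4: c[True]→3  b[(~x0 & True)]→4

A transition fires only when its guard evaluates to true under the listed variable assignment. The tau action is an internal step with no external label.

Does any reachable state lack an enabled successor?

Reach set: {0,1}
  0: d→0  d→1  [2 exit(s)]
  1: a→1  [1 exit(s)]

Answer: DEADLOCK-FREE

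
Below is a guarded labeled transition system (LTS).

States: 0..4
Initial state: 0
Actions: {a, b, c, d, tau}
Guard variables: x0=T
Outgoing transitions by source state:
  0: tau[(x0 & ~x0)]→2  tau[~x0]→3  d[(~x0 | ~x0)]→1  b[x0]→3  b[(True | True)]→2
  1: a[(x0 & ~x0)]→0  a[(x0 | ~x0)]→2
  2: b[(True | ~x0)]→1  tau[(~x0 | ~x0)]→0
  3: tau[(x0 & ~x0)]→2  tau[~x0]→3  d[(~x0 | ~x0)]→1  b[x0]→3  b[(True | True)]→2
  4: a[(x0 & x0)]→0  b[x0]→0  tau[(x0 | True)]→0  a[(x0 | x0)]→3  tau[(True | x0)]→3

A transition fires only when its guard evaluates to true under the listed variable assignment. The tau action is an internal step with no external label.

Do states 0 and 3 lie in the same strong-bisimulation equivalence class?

Refine partition for ~:
  round 0: {{0,1,2,3,4}}
  round 1: {{0,2,3},{1},{4}}
  round 2: {{0,3},{1},{2},{4}}
Fixed point at round 3; 4 class(es).
class of 0: {0,3}; class of 3: {0,3}

Answer: BISIMILAR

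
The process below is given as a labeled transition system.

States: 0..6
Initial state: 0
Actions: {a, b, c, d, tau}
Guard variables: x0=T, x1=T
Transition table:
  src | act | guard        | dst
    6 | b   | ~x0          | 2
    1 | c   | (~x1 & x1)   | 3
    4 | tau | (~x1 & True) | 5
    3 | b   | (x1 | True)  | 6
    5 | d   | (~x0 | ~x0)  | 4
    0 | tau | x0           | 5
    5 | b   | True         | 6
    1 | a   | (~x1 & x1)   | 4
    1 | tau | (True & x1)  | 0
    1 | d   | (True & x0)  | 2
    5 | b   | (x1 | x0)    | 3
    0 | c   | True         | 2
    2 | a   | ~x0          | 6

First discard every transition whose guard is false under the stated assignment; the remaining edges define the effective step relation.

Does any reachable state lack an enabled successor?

Answer: DEADLOCK at state 2

Analysis:
Reachable = {0,2,3,5,6}
  0: c→2  tau→5  [deg 2]
  2: ∅  [deadlock]
  3: b→6  [deg 1]
  5: b→3  b→6  [deg 2]
  6: ∅  [deadlock]
Path to 2: c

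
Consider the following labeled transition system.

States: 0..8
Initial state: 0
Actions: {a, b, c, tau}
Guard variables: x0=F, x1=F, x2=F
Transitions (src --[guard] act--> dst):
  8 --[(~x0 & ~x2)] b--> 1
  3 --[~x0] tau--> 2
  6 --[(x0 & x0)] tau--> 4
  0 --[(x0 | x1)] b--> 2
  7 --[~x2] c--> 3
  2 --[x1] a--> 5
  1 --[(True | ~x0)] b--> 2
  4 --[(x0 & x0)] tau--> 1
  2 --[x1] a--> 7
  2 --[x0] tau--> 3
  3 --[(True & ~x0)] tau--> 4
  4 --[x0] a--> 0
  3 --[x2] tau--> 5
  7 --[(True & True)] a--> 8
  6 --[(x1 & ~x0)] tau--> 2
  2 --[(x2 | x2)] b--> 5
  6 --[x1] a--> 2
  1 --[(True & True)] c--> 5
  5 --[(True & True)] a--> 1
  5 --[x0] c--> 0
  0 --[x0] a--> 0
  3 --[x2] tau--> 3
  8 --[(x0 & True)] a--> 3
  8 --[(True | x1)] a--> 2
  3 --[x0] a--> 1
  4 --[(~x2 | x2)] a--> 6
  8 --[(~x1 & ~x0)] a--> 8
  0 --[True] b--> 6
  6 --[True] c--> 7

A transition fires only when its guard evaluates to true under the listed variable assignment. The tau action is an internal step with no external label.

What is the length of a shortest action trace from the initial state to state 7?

Answer: 2

Working:
BFS to 7:
  Layer 0: {0}
  Layer 1: {6}
  Layer 2: {7}
7 enters at depth 2; path b·c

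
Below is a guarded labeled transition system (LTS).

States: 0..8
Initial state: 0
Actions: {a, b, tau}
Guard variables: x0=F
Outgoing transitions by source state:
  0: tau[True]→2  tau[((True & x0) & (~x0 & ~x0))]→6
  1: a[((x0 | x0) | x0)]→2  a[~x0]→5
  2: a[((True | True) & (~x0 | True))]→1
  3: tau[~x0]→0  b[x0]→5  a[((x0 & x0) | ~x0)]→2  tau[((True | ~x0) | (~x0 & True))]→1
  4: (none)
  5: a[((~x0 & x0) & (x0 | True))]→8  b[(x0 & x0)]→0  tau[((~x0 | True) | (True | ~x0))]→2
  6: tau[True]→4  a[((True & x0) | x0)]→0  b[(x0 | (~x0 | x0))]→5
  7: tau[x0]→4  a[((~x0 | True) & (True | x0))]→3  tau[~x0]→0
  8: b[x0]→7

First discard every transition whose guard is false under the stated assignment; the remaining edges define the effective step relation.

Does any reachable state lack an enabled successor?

Answer: DEADLOCK-FREE

Trace:
R = {0,1,2,5}
  0: tau→2  [1 out]
  1: a→5  [1 out]
  2: a→1  [1 out]
  5: tau→2  [1 out]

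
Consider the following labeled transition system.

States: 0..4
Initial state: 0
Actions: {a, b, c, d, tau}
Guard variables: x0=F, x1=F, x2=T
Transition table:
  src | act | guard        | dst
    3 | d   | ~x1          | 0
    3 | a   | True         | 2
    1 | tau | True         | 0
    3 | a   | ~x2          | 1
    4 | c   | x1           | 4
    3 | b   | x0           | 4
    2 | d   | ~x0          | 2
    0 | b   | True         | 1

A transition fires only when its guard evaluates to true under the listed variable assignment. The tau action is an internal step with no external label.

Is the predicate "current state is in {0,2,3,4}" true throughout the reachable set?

Safe = {0,2,3,4}
Reachable = {0,1}
  0: safe
  1: outside
reach 1 via b — violates

Answer: INVARIANT VIOLATED at state 1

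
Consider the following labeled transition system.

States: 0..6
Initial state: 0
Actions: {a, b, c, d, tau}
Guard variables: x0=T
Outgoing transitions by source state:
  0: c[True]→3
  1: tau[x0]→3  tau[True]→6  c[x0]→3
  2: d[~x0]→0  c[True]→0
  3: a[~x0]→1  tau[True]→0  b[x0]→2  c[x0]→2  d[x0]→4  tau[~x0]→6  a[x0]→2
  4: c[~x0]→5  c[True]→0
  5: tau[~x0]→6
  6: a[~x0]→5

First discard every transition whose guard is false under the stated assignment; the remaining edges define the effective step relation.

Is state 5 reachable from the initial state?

Guard filter leaves 11 enabled edge(s).
Layer 0: {0}
Layer 1: {3}  now seen {0,3}
Layer 2: {2,4}  now seen {0,2,3,4}
Reach set: {0,2,3,4}

Answer: UNREACHABLE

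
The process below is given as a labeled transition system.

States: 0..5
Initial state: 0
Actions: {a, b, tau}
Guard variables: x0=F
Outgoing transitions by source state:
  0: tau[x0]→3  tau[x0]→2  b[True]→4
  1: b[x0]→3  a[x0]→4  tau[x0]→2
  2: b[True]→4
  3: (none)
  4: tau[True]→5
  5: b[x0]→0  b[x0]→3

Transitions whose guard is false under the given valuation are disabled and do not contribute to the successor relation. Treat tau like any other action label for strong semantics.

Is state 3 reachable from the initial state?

Answer: UNREACHABLE

Working:
Guard filter leaves 3 enabled edge(s).
depth 0: {0}
depth 1: {4}  now seen {0,4}
depth 2: {5}  now seen {0,4,5}
R = {0,4,5}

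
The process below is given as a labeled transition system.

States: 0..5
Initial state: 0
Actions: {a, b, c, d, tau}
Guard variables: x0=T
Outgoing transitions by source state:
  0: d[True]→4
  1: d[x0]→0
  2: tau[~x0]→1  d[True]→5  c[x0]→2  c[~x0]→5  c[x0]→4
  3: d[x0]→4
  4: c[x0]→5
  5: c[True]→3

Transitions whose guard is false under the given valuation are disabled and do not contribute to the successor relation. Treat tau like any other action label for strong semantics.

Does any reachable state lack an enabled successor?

Reachable = {0,3,4,5}
  0: d→4  [1 out]
  3: d→4  [1 out]
  4: c→5  [1 out]
  5: c→3  [1 out]

Answer: DEADLOCK-FREE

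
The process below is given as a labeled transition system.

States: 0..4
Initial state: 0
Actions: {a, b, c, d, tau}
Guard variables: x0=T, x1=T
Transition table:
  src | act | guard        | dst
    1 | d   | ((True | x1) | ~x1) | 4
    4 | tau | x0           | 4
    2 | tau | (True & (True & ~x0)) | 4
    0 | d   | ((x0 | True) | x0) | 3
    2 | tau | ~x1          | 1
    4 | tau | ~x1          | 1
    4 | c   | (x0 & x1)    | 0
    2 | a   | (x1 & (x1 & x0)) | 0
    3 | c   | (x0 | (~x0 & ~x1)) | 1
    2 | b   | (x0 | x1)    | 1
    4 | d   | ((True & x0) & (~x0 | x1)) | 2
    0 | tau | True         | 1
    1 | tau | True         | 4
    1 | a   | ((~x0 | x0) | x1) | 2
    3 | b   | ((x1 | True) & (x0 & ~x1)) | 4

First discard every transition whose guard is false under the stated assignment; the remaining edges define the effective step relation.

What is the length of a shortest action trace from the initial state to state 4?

Breadth-first toward 4:
  Layer 0: {0}
  Layer 1: {1,3}
  Layer 2: {2,4}
4 enters at depth 2; path tau·d

Answer: 2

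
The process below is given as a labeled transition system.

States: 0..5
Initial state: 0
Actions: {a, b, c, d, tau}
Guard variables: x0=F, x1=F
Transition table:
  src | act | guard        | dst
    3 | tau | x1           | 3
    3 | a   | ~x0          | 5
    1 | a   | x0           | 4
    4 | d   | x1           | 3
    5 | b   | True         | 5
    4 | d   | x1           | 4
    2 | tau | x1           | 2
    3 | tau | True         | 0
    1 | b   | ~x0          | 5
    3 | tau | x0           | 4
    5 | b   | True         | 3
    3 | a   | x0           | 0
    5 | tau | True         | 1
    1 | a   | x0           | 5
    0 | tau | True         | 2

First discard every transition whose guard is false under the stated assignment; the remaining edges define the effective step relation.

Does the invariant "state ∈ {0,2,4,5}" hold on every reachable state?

Safe = {0,2,4,5}
R = {0,2}
  0: ok
  2: ok

Answer: INVARIANT HOLDS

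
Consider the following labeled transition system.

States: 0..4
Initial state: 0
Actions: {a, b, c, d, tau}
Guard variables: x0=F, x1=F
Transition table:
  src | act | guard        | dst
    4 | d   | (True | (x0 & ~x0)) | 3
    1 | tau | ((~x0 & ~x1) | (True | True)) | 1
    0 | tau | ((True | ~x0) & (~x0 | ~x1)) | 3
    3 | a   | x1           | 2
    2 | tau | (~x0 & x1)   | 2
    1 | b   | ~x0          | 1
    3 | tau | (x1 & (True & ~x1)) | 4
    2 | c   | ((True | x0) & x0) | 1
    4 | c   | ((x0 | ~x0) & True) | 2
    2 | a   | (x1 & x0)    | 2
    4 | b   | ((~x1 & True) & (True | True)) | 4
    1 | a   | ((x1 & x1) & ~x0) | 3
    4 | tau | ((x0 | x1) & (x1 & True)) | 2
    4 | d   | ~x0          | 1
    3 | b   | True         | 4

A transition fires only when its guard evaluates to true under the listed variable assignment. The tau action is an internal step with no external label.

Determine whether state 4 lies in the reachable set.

After dropping false guards: 8 live edges.
depth 0: {0}
depth 1: {3}  total {0,3}
depth 2: {4}  total {0,3,4}
depth 3: {1,2}  total {0,1,2,3,4}
Reach set: {0,1,2,3,4}
witness 4: tau·b

Answer: REACHABLE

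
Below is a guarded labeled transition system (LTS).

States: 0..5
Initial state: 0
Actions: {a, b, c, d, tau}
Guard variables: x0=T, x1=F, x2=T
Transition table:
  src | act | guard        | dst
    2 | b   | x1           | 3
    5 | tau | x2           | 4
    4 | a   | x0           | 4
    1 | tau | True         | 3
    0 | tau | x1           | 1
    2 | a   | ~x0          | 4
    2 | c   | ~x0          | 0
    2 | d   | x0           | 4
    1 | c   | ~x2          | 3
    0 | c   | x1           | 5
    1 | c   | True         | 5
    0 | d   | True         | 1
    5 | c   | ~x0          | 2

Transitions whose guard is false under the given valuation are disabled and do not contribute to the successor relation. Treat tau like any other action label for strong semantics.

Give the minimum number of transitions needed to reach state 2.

Answer: UNREACHABLE

Working:
Breadth-first toward 2:
  depth 0: {0}
  depth 1: {1}
  depth 2: {3,5}
  depth 3: {4}
2 never appears.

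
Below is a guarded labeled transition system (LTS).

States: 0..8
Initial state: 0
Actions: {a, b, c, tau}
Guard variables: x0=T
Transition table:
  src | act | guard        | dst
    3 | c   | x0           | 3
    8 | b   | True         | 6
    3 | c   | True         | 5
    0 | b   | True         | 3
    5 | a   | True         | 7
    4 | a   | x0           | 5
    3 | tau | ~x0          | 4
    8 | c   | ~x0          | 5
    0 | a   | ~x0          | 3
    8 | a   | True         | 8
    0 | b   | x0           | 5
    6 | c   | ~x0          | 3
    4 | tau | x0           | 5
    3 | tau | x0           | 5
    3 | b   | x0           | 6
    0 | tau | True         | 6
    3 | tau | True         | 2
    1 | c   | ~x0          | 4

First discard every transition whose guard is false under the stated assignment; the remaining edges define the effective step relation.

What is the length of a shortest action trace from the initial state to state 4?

Breadth-first toward 4:
  depth 0: {0}
  depth 1: {3,5,6}
  depth 2: {2,7}
4 never appears.

Answer: UNREACHABLE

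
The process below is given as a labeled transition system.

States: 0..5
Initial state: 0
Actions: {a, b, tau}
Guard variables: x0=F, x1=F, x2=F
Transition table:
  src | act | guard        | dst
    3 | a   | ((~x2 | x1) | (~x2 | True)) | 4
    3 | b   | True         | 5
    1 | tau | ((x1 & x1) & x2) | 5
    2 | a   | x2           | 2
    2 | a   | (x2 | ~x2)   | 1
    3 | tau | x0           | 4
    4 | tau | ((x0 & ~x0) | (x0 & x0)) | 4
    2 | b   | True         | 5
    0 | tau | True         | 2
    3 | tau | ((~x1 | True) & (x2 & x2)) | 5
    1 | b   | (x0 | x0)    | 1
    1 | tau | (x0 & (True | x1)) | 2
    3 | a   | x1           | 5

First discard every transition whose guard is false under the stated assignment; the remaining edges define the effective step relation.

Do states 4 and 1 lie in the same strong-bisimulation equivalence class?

Refine partition for ~:
  π0 = {{0,1,2,3,4,5}}
  π1 = {{0},{1,4,5},{2,3}}
stable after 2 split(s): 3 block(s)
4∈{1,4,5}, 1∈{1,4,5}

Answer: BISIMILAR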